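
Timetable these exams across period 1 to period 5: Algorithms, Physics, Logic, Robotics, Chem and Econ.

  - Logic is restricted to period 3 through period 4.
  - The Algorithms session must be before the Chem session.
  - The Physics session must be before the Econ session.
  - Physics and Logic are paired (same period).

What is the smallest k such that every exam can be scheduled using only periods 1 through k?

4

The precedence chain requires at least 2 distinct periods.
Propagating the time windows through the other constraints, Econ can't land before period 4, so the schedule must run through at least period 4.
4 works (last occupied period: period 4): for example Physics -> period 3, Algorithms -> period 1, Chem -> period 2, Robotics -> period 1, Logic -> period 3, Econ -> period 4.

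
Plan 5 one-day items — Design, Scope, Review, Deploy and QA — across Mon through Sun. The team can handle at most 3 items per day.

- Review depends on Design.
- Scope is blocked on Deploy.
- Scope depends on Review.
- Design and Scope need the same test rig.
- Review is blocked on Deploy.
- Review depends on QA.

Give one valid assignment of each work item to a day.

Review=Tue; Design=Mon; Deploy=Mon; QA=Mon; Scope=Wed

Checking: Design(Mon) before Review(Tue); QA(Mon) before Review(Tue); Deploy(Mon) before Review(Tue); Deploy(Mon) before Scope(Wed); Review(Tue) before Scope(Wed); Design(Mon) != Scope(Wed); max 3 per day (cap 3).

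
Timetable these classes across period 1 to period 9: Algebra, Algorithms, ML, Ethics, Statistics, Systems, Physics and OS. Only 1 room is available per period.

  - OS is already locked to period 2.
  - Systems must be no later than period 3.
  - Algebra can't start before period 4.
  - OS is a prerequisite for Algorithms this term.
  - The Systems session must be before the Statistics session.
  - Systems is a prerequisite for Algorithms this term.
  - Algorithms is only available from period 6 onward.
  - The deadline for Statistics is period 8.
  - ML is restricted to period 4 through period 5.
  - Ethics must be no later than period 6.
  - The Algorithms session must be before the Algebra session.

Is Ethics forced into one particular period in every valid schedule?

No

Ethics can be period 1 (e.g. Statistics=period 5; Ethics=period 1; Physics=period 8; Systems=period 3; Algebra=period 7; OS=period 2; Algorithms=period 6; ML=period 4) or period 3 (e.g. Algorithms -> period 6; ML -> period 4; Statistics -> period 5; Physics -> period 8; Systems -> period 1; Ethics -> period 3; Algebra -> period 7; OS -> period 2).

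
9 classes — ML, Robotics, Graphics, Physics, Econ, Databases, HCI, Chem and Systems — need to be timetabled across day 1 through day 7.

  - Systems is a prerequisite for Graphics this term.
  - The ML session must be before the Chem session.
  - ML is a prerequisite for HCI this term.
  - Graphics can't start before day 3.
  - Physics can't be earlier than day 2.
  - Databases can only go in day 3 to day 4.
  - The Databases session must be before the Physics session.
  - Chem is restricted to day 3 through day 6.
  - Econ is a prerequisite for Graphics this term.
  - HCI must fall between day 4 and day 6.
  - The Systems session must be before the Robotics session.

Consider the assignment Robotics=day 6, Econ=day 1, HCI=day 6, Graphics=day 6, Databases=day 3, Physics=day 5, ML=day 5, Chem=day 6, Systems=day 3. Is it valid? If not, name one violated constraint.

Databases can only go in day 3 to day 4 — holds.
Systems is a prerequisite for Graphics this term — holds.
ML is a prerequisite for HCI this term — holds.
The Databases session must be before the Physics session — holds.
Econ is a prerequisite for Graphics this term — holds.
Physics can't be earlier than day 2 — holds.
The Systems session must be before the Robotics session — holds.
Graphics can't start before day 3 — holds.
HCI must fall between day 4 and day 6 — holds.
Chem is restricted to day 3 through day 6 — holds.
The ML session must be before the Chem session — holds.

Valid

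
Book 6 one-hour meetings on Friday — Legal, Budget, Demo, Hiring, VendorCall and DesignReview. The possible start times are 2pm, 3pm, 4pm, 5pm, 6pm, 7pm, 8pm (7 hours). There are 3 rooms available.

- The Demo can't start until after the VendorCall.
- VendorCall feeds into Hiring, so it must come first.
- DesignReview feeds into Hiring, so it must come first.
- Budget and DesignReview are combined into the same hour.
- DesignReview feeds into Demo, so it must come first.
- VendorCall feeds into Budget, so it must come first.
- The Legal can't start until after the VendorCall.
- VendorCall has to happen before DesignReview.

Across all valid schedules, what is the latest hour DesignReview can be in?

7pm

Precedence pushes DesignReview to at least 3pm; downstream work caps DesignReview at 7pm.
DesignReview at 7pm is achievable: VendorCall in 2pm; Legal in 3pm; DesignReview in 7pm; Hiring in 8pm; Demo in 8pm; Budget in 7pm.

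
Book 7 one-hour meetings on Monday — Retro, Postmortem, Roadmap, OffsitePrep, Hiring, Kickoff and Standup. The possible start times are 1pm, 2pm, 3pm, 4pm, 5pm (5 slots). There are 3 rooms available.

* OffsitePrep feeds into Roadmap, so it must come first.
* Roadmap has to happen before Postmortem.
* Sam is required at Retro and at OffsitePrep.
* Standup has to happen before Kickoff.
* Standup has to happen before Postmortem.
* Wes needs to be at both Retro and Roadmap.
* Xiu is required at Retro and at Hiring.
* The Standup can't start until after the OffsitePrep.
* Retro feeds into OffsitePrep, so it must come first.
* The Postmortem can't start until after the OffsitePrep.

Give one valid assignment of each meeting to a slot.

Kickoff -> 4pm; OffsitePrep -> 2pm; Standup -> 3pm; Roadmap -> 3pm; Retro -> 1pm; Postmortem -> 4pm; Hiring -> 2pm

Checking: Roadmap(3pm) before Postmortem(4pm); Standup(3pm) before Kickoff(4pm); OffsitePrep(2pm) before Roadmap(3pm); Standup(3pm) before Postmortem(4pm); OffsitePrep(2pm) before Standup(3pm); OffsitePrep(2pm) before Postmortem(4pm); Retro(1pm) before OffsitePrep(2pm); Retro(1pm) != Hiring(2pm); Retro(1pm) != Roadmap(3pm); Retro(1pm) != OffsitePrep(2pm); max 2 per slot (cap 3).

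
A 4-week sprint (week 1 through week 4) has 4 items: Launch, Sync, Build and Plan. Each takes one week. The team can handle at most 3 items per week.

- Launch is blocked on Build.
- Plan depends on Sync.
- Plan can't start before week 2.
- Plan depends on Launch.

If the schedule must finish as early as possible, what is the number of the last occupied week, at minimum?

The precedence chain requires at least 3 distinct weeks.
With at most 3 per week and 4 work items, at least 2 weeks are needed.
3 works (last occupied week: week 3): for example Launch -> week 2; Sync -> week 1; Plan -> week 3; Build -> week 1.

3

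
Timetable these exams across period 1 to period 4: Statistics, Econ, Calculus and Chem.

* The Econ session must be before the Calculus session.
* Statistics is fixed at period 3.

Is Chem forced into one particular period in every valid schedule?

No

Chem can be period 1 (e.g. Statistics=period 3, Chem=period 1, Econ=period 1, Calculus=period 2) or period 2 (e.g. Calculus=period 2, Econ=period 1, Statistics=period 3, Chem=period 2).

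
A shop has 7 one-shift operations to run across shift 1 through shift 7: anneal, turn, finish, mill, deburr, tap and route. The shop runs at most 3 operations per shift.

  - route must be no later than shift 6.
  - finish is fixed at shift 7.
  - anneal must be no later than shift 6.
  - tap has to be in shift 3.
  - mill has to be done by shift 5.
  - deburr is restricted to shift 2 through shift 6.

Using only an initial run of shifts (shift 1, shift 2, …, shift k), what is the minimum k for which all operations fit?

With at most 3 per shift and 7 operations, at least 3 shifts are needed.
finish can't be placed before shift 7, so the schedule must run through at least shift 7.
7 works (last occupied shift: shift 7): for example mill in shift 1, deburr in shift 2, turn in shift 2, anneal in shift 1, route in shift 1, finish in shift 7, tap in shift 3.

7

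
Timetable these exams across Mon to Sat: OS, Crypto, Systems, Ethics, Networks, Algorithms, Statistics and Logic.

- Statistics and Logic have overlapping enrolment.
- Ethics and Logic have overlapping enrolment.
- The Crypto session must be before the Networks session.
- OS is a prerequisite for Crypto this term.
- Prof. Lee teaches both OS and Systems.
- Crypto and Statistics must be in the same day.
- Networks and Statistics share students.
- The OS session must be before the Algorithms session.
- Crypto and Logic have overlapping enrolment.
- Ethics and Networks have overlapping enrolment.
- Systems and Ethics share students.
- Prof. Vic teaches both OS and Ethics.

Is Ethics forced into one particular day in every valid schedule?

Ethics can be Mon (e.g. OS -> Tue, Algorithms -> Wed, Systems -> Wed, Statistics -> Wed, Networks -> Thu, Ethics -> Mon, Crypto -> Wed, Logic -> Tue) or Tue (e.g. Statistics=Tue, Logic=Mon, Systems=Wed, Ethics=Tue, Crypto=Tue, Algorithms=Tue, OS=Mon, Networks=Wed).

No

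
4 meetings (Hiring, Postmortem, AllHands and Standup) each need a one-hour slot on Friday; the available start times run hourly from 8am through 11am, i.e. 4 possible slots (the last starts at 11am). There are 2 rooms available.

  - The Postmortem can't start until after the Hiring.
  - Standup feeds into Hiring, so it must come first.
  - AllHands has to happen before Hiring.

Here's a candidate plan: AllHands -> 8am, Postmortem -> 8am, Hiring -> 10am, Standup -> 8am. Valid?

No. There are 2 rooms available is not satisfied.

AllHands has to happen before Hiring — holds.
The Postmortem can't start until after the Hiring — violated.
Standup feeds into Hiring, so it must come first — holds.
There are 2 rooms available — violated.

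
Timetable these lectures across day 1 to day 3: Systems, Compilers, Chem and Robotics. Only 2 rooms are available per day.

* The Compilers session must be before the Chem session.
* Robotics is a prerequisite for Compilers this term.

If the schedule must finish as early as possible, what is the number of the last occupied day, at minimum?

3

The precedence chain requires at least 3 distinct days.
With at most 2 per day and 4 lectures, at least 2 days are needed.
3 works (last occupied day: day 3): for example Systems in day 1; Compilers in day 2; Chem in day 3; Robotics in day 1.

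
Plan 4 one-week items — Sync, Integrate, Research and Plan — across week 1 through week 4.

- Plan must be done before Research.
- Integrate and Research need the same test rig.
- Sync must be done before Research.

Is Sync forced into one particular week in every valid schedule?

No

Sync can be week 1 (e.g. Plan -> week 1, Integrate -> week 1, Sync -> week 1, Research -> week 2) or week 2 (e.g. Research in week 3; Sync in week 2; Plan in week 1; Integrate in week 1).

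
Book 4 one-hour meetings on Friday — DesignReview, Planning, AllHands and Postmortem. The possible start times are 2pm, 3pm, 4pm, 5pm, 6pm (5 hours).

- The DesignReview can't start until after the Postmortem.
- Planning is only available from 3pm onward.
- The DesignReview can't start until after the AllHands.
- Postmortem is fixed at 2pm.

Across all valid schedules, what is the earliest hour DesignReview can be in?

Precedence pushes DesignReview to at least 3pm.
DesignReview at 3pm is achievable: AllHands=2pm; Postmortem=2pm; Planning=3pm; DesignReview=3pm.

3pm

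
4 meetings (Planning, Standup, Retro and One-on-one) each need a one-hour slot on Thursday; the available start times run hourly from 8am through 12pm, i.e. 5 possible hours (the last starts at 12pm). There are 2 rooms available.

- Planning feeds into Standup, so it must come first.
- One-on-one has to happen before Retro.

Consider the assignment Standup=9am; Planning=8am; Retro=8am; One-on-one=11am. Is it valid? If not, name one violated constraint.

No. One-on-one has to happen before Retro is not satisfied.

One-on-one has to happen before Retro — violated.
There are 2 rooms available — holds.
Planning feeds into Standup, so it must come first — holds.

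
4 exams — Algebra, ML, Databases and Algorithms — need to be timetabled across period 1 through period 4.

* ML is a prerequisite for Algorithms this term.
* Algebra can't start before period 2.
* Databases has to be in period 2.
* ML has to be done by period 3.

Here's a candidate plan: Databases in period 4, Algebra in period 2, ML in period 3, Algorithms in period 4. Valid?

Databases has to be in period 2 — violated.
ML is a prerequisite for Algorithms this term — holds.
Algebra can't start before period 2 — holds.
ML has to be done by period 3 — holds.

No. Databases has to be in period 2 is not satisfied.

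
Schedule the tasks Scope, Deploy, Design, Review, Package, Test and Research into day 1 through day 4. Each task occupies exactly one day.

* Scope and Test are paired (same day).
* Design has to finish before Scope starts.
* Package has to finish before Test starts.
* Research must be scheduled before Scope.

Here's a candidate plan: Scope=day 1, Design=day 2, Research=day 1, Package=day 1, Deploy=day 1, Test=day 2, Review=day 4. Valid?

No. Design has to finish before Scope starts is not satisfied.

Scope and Test are paired (same day) — violated.
Design has to finish before Scope starts — violated.
Research must be scheduled before Scope — violated.
Package has to finish before Test starts — holds.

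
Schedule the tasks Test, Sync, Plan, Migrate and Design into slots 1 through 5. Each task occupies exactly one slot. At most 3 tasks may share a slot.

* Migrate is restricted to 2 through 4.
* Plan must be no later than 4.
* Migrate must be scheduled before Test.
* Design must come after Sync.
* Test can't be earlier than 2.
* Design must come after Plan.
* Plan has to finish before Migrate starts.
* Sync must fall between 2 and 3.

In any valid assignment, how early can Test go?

3

Test is available from 2; precedence pushes Test to at least 3.
Test at 3 is achievable: Design in 3, Migrate in 2, Plan in 1, Sync in 2, Test in 3.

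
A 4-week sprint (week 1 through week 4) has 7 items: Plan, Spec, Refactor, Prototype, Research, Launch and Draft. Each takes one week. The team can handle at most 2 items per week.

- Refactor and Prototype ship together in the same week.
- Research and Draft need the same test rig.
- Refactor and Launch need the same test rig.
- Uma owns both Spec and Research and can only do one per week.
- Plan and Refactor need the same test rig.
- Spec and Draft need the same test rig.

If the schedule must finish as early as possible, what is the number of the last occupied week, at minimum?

4

With at most 2 per week and 7 work items, at least 4 weeks are needed.
4 works (last occupied week: week 4): for example Prototype -> week 2; Draft -> week 4; Refactor -> week 2; Spec -> week 1; Plan -> week 1; Research -> week 3; Launch -> week 3.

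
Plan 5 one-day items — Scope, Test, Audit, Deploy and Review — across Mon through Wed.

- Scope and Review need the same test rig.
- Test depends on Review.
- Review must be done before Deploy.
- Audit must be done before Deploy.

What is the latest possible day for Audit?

Downstream work caps Audit at Tue.
Audit at Tue is achievable: Scope -> Tue; Review -> Mon; Deploy -> Wed; Test -> Tue; Audit -> Tue.

Tue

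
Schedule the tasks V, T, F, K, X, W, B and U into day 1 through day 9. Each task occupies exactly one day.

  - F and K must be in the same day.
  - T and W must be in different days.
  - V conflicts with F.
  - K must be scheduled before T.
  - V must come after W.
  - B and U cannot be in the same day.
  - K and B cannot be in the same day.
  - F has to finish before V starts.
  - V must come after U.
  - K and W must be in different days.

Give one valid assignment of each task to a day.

B -> day 2, U -> day 1, V -> day 3, W -> day 2, T -> day 3, K -> day 1, F -> day 1, X -> day 1

Checking: F(day 1) before V(day 3); U(day 1) before V(day 3); W(day 2) before V(day 3); K(day 1) before T(day 3); V(day 3) != F(day 1); K(day 1) != B(day 2); B(day 2) != U(day 1); T(day 3) != W(day 2); K(day 1) != W(day 2); F = K = day 1.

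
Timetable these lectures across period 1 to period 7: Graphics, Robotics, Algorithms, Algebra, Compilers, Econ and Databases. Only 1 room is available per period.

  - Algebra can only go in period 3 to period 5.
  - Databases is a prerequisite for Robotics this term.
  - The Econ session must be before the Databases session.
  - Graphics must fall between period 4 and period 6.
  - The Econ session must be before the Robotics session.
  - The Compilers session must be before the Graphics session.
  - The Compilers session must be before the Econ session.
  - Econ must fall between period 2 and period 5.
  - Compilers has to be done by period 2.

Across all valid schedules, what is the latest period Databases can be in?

Precedence pushes Databases to at least period 3; downstream work caps Databases at period 6.
Databases at period 6 is achievable: Databases=period 6, Graphics=period 4, Compilers=period 1, Econ=period 2, Robotics=period 7, Algebra=period 3, Algorithms=period 5.

period 6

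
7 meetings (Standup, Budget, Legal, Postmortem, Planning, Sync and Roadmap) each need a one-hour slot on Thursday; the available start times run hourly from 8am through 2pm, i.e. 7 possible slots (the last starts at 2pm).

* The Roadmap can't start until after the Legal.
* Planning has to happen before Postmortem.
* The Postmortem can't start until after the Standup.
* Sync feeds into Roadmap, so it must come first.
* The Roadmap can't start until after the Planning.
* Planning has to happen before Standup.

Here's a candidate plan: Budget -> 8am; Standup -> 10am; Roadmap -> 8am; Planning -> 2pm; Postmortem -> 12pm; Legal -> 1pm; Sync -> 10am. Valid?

Invalid. The Roadmap can't start until after the Planning.

Sync feeds into Roadmap, so it must come first — violated.
Planning has to happen before Standup — violated.
The Postmortem can't start until after the Standup — holds.
The Roadmap can't start until after the Planning — violated.
The Roadmap can't start until after the Legal — violated.
Planning has to happen before Postmortem — violated.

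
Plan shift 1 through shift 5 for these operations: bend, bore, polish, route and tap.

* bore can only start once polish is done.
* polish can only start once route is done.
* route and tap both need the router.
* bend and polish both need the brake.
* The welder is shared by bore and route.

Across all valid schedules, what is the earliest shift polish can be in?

shift 2

Precedence pushes polish to at least shift 2; downstream work caps polish at shift 4.
polish at shift 2 is achievable: bore -> shift 3; polish -> shift 2; tap -> shift 2; route -> shift 1; bend -> shift 1.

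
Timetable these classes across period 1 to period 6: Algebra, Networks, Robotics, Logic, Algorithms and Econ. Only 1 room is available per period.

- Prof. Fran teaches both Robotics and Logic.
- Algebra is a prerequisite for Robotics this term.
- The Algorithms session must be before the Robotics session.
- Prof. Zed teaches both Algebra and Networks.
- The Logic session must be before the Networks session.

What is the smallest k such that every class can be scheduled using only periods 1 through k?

The precedence chain requires at least 2 distinct periods.
With at most 1 per period and 6 classes, at least 6 periods are needed.
6 works (last occupied period: period 6): for example Logic in period 4; Robotics in period 3; Networks in period 5; Algebra in period 1; Econ in period 6; Algorithms in period 2.

6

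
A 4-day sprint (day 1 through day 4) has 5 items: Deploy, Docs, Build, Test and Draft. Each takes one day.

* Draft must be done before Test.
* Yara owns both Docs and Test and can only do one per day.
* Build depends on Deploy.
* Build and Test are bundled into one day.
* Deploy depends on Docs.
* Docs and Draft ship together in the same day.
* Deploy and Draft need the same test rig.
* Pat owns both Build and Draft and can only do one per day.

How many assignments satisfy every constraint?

Enumerating: Build in day 3; Draft in day 1; Deploy in day 2; Test in day 3; Docs in day 1 | Docs in day 1, Draft in day 1, Test in day 4, Deploy in day 2, Build in day 4 | Build -> day 4; Docs -> day 1; Deploy -> day 3; Test -> day 4; Draft -> day 1 | Build=day 4, Deploy=day 3, Draft=day 2, Docs=day 2, Test=day 4.

4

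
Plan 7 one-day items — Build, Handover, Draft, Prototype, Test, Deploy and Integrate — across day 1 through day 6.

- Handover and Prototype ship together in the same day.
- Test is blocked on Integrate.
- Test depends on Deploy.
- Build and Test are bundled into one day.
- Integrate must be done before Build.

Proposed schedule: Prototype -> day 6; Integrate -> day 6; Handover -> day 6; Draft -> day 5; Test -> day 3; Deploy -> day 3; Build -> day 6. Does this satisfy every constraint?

Test depends on Deploy — violated.
Test is blocked on Integrate — violated.
Build and Test are bundled into one day — violated.
Integrate must be done before Build — violated.
Handover and Prototype ship together in the same day — holds.

No — it violates: Test is blocked on Integrate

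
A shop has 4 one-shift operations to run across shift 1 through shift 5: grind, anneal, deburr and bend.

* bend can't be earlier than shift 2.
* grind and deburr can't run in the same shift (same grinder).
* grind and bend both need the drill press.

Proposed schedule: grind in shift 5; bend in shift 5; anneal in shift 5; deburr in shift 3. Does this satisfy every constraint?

No — it violates: grind and bend both need the drill press

grind and deburr can't run in the same shift (same grinder) — holds.
grind and bend both need the drill press — violated.
bend can't be earlier than shift 2 — holds.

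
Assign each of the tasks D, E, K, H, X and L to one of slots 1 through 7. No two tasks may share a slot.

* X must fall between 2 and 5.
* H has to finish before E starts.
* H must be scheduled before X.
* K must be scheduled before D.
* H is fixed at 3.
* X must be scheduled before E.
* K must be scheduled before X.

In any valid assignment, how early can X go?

4

X is available from 2; precedence pushes X to at least 4; X's own window allows nothing later than 5.
X at 4 is achievable: K in 1; L in 6; H in 3; E in 5; D in 2; X in 4.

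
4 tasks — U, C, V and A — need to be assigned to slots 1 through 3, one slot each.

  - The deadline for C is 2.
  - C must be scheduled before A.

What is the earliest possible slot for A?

2

Precedence pushes A to at least 2.
A at 2 is achievable: U -> 1, V -> 1, A -> 2, C -> 1.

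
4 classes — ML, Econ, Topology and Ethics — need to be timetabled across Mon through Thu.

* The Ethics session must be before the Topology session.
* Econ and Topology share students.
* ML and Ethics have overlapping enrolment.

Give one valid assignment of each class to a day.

Ethics=Mon, Topology=Tue, ML=Tue, Econ=Mon

Checking: Ethics(Mon) before Topology(Tue); ML(Tue) != Ethics(Mon); Econ(Mon) != Topology(Tue).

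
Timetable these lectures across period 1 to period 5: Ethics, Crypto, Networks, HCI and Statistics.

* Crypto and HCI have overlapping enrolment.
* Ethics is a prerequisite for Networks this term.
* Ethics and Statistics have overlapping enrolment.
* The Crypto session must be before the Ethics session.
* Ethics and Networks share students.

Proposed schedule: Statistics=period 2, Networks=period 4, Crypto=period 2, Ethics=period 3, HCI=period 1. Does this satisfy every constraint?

The Crypto session must be before the Ethics session — holds.
Crypto and HCI have overlapping enrolment — holds.
Ethics and Statistics have overlapping enrolment — holds.
Ethics and Networks share students — holds.
Ethics is a prerequisite for Networks this term — holds.

Yes, all constraints hold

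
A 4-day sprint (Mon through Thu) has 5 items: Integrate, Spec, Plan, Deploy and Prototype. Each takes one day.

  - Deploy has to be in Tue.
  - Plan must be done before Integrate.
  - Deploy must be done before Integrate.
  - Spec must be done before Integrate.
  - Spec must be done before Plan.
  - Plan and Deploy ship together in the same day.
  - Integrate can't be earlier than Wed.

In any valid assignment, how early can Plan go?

Tue

Precedence pushes Plan to at least Tue; Plan must be in the same day as Deploy, which can't be after Tue, so Plan is at most Tue.
Plan at Tue is achievable: Spec=Mon, Plan=Tue, Prototype=Mon, Deploy=Tue, Integrate=Wed.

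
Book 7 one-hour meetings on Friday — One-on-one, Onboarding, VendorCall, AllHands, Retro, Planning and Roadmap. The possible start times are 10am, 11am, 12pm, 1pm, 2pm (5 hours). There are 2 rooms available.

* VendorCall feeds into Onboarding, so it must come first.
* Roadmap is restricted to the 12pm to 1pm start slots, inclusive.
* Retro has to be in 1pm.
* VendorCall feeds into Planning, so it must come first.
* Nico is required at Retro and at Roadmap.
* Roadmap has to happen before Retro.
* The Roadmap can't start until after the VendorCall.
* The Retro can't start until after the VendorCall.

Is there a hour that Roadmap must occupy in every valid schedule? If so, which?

12pm

Roadmap's window is 12pm–1pm.
Retro is fixed at 1pm, and Roadmap can't share a hour with Retro.
So Roadmap must be 12pm.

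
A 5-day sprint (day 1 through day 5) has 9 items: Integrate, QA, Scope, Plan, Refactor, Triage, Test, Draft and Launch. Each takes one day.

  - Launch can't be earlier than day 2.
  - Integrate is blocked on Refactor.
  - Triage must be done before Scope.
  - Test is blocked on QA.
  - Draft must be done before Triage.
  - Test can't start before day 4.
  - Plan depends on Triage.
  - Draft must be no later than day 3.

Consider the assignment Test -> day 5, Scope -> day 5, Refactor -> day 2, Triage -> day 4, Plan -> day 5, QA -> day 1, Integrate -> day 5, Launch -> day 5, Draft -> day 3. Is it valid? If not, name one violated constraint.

Yes

Test can't start before day 4 — holds.
Triage must be done before Scope — holds.
Plan depends on Triage — holds.
Integrate is blocked on Refactor — holds.
Launch can't be earlier than day 2 — holds.
Draft must be no later than day 3 — holds.
Draft must be done before Triage — holds.
Test is blocked on QA — holds.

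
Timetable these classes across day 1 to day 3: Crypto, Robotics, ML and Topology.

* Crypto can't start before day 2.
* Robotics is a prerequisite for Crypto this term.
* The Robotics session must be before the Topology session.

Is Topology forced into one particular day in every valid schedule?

Topology can be day 2 (e.g. ML -> day 1; Crypto -> day 2; Robotics -> day 1; Topology -> day 2) or day 3 (e.g. Crypto=day 2, Robotics=day 1, Topology=day 3, ML=day 1).

No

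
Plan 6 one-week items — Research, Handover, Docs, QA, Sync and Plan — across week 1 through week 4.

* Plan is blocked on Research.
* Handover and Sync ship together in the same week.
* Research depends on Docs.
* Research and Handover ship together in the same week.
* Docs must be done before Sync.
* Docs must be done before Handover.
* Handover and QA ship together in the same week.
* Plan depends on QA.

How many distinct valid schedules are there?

4

Enumerating: Handover -> week 2; Docs -> week 1; Plan -> week 3; QA -> week 2; Research -> week 2; Sync -> week 2 | Handover in week 2, Sync in week 2, Docs in week 1, QA in week 2, Research in week 2, Plan in week 4 | Sync in week 3, Research in week 3, Plan in week 4, QA in week 3, Docs in week 1, Handover in week 3 | Research=week 3; QA=week 3; Plan=week 4; Docs=week 2; Sync=week 3; Handover=week 3.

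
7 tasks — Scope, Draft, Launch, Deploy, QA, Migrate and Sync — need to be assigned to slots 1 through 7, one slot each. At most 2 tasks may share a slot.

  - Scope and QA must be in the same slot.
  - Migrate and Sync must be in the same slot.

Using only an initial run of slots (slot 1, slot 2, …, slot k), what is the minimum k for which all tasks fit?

4 slots

With at most 2 per slot and 7 tasks, at least 4 slots are needed.
4 works (last occupied slot: 4): for example Sync=4; Launch=2; Scope=1; Deploy=3; QA=1; Draft=2; Migrate=4.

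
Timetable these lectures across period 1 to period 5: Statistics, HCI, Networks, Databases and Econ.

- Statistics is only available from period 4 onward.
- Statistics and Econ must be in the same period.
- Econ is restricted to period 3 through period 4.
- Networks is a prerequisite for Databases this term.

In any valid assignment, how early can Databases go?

Precedence pushes Databases to at least period 2.
Databases at period 2 is achievable: Databases -> period 2; HCI -> period 1; Statistics -> period 4; Econ -> period 4; Networks -> period 1.

period 2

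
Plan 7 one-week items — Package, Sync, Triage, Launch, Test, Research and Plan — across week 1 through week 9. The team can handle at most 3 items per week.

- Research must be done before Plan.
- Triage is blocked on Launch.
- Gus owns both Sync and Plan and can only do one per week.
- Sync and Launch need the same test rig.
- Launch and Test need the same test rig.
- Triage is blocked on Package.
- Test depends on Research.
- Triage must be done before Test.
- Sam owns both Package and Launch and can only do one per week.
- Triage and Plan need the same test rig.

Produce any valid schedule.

Test=week 4, Triage=week 3, Launch=week 2, Plan=week 2, Package=week 1, Sync=week 1, Research=week 1

Checking: Triage(week 3) before Test(week 4); Package(week 1) before Triage(week 3); Research(week 1) before Plan(week 2); Launch(week 2) before Triage(week 3); Research(week 1) before Test(week 4); Package(week 1) != Launch(week 2); Sync(week 1) != Plan(week 2); Triage(week 3) != Plan(week 2); Sync(week 1) != Launch(week 2); Launch(week 2) != Test(week 4); max 3 per week (cap 3).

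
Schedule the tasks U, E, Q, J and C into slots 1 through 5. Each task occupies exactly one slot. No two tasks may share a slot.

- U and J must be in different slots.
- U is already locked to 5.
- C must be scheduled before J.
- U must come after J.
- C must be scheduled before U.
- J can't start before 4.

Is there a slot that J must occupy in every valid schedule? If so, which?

J's window is 4–5.
U is fixed at 5, and J can't share a slot with U.
So J must be 4.

4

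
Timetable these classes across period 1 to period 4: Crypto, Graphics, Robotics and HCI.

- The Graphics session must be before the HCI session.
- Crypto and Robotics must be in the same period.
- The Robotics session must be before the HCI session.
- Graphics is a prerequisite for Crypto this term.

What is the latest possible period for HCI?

Precedence pushes HCI to at least period 3.
HCI at period 4 is achievable: HCI -> period 4; Graphics -> period 1; Robotics -> period 2; Crypto -> period 2.

period 4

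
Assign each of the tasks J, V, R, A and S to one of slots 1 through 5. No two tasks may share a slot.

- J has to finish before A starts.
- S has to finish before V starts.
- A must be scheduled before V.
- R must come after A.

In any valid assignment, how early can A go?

2

Precedence pushes A to at least 2; downstream work caps A at 4.
A at 2 is achievable: V -> 4; A -> 2; R -> 5; S -> 3; J -> 1.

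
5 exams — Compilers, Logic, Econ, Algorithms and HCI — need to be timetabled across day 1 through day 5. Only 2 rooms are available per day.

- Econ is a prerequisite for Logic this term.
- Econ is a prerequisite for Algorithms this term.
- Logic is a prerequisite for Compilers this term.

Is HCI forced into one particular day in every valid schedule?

HCI can be day 1 (e.g. Algorithms=day 2, Compilers=day 3, Logic=day 2, Econ=day 1, HCI=day 1) or day 2 (e.g. Logic in day 2; Econ in day 1; Compilers in day 3; HCI in day 2; Algorithms in day 3).

No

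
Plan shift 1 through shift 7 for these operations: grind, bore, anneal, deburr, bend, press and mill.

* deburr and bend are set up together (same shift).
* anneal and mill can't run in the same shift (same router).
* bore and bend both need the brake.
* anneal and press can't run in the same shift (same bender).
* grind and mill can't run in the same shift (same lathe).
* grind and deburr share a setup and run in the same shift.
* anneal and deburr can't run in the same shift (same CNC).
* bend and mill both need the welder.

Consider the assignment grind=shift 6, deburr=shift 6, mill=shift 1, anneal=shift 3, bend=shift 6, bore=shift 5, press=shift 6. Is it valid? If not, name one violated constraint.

Yes

anneal and mill can't run in the same shift (same router) — holds.
grind and mill can't run in the same shift (same lathe) — holds.
grind and deburr share a setup and run in the same shift — holds.
deburr and bend are set up together (same shift) — holds.
anneal and deburr can't run in the same shift (same CNC) — holds.
anneal and press can't run in the same shift (same bender) — holds.
bore and bend both need the brake — holds.
bend and mill both need the welder — holds.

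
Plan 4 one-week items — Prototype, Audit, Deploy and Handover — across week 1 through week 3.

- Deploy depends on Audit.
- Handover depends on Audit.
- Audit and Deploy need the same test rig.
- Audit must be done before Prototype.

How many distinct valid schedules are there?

Splitting on Prototype: it can be week 2 (4), week 3 (5). Listing each branch's schedules as (Audit, Deploy, Handover) by week number:
Prototype=week 2: (1,2,2) (1,2,3) (1,3,2) (1,3,3) — 4.
Prototype=week 3: (1,2,2) (1,2,3) (1,3,2) (1,3,3) (2,3,3) — 5.
Summing: 4 + 5 = 9.

9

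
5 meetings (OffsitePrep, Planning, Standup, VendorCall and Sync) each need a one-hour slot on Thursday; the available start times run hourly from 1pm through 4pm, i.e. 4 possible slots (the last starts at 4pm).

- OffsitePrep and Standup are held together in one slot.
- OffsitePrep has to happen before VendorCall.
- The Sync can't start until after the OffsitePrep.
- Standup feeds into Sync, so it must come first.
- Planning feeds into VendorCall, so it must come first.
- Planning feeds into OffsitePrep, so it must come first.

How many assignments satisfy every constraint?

6

Splitting on OffsitePrep: it can be 2pm (4), 3pm (2). Listing each branch's schedules as (Planning, Standup, VendorCall, Sync):
OffsitePrep=2pm: (1pm,2pm,3pm,3pm) (1pm,2pm,3pm,4pm) (1pm,2pm,4pm,3pm) (1pm,2pm,4pm,4pm) — 4.
OffsitePrep=3pm: (1pm,3pm,4pm,4pm) (2pm,3pm,4pm,4pm) — 2.
Summing: 4 + 2 = 6.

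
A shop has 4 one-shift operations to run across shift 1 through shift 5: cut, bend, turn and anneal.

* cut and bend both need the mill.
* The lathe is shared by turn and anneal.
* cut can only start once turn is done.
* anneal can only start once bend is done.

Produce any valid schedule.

turn=shift 1, bend=shift 1, anneal=shift 2, cut=shift 2

Checking: turn(shift 1) before cut(shift 2); bend(shift 1) before anneal(shift 2); turn(shift 1) != anneal(shift 2); cut(shift 2) != bend(shift 1).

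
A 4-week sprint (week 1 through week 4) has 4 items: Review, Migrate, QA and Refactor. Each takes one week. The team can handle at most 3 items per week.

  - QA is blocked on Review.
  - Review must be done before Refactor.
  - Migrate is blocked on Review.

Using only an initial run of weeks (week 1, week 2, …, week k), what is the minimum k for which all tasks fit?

The precedence chain requires at least 2 distinct weeks.
With at most 3 per week and 4 tasks, at least 2 weeks are needed.
2 works (last occupied week: week 2): for example Refactor in week 2; Review in week 1; QA in week 2; Migrate in week 2.

2 weeks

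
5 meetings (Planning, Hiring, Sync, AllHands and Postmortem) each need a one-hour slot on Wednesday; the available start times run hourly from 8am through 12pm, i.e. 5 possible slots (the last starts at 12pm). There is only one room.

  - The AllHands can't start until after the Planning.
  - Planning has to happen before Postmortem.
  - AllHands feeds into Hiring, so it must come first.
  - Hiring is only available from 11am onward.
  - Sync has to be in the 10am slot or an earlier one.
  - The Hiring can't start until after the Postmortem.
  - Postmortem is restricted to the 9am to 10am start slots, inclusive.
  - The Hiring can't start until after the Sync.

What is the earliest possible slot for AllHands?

11am

Precedence pushes AllHands to at least 9am; downstream work caps AllHands at 11am.
AllHands at 11am is achievable: Planning=8am, Hiring=12pm, Sync=10am, AllHands=11am, Postmortem=9am.
Nothing earlier works — the capacity limit rule out every slot before 11am.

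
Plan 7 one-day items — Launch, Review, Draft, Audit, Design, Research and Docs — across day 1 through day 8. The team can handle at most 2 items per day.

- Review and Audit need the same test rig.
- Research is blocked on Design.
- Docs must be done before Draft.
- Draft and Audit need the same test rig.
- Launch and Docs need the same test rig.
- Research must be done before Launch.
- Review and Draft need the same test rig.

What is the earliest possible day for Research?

day 2

Precedence pushes Research to at least day 2; downstream work caps Research at day 7.
Research at day 2 is achievable: Docs=day 1; Launch=day 3; Research=day 2; Design=day 1; Draft=day 2; Audit=day 4; Review=day 3.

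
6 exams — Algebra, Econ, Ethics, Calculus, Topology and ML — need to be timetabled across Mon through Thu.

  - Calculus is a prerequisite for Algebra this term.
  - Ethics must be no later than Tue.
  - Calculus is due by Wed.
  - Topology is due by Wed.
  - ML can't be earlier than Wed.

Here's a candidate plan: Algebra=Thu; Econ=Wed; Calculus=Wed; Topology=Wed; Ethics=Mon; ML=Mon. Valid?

Topology is due by Wed — holds.
Calculus is due by Wed — holds.
Calculus is a prerequisite for Algebra this term — holds.
Ethics must be no later than Tue — holds.
ML can't be earlier than Wed — violated.

No — it violates: ML can't be earlier than Wed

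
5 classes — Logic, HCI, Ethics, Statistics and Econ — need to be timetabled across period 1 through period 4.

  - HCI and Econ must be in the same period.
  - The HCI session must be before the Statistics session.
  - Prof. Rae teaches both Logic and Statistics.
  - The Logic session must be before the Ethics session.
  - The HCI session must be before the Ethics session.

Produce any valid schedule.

Statistics -> period 2; Logic -> period 1; Econ -> period 1; Ethics -> period 2; HCI -> period 1

Checking: HCI(period 1) before Statistics(period 2); Logic(period 1) before Ethics(period 2); HCI(period 1) before Ethics(period 2); Logic(period 1) != Statistics(period 2); HCI = Econ = period 1.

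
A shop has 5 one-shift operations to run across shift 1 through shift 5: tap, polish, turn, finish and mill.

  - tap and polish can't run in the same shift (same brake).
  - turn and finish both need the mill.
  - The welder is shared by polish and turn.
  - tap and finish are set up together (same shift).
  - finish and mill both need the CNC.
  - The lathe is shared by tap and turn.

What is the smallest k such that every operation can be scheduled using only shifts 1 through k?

3 shifts

Check 2 shifts directly (anything shorter is at least as hard).
Could 2 shifts be enough, i.e. nothing placed later than shift 2? No: tap, polish and turn must all be in different shifts (tap/polish can't share; tap/turn can't share; polish/turn can't share), but only 2 shifts are available: 3 operations can't fit in 2 distinct shifts.
So 2 shifts is not enough.
3 works (last occupied shift: shift 3): for example turn=shift 3; polish=shift 2; tap=shift 1; finish=shift 1; mill=shift 2.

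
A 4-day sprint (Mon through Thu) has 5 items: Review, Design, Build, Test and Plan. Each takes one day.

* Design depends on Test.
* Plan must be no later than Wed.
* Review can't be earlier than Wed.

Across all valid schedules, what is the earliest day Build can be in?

Mon

Build at Mon is achievable: Build in Mon, Review in Wed, Test in Mon, Plan in Mon, Design in Tue.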